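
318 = 318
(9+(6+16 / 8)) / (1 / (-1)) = -17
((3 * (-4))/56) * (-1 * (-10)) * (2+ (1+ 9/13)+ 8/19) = -8.81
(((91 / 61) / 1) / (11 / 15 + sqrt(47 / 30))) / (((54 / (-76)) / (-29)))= -11031020 / 254187 + 501410*sqrt(1410) / 254187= 30.67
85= 85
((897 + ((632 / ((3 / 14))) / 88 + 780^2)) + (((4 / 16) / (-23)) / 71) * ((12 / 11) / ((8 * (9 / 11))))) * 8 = 262689697037 / 53889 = 4874644.12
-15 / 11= -1.36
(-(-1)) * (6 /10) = 0.60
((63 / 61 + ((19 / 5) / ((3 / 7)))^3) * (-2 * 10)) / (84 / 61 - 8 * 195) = 143723482 / 16044075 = 8.96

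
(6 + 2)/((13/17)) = 136/13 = 10.46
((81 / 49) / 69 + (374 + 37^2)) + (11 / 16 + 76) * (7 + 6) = 49406985 / 18032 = 2739.96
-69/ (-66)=23/ 22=1.05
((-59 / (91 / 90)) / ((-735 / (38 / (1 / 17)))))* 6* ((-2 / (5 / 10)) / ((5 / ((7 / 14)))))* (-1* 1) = 2744208 / 22295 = 123.09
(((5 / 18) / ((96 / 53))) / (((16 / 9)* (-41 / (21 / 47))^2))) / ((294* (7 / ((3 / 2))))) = 795 / 106468569088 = 0.00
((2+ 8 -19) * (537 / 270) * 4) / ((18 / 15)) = -179 / 3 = -59.67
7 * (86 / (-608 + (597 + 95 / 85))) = -731 / 12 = -60.92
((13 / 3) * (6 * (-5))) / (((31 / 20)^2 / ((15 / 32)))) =-25.36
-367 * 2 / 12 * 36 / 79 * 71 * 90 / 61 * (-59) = 830176020 / 4819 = 172271.43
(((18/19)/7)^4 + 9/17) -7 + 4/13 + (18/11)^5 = 62034134618891082/11136847257927391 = 5.57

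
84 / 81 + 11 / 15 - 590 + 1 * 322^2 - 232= 13886609 / 135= 102863.77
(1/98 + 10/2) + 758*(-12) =-890917/98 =-9090.99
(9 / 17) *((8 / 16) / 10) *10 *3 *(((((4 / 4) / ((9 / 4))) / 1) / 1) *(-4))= -24 / 17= -1.41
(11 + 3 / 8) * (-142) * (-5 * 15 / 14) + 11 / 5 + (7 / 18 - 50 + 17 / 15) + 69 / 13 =8060977 / 936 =8612.15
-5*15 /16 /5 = -15 /16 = -0.94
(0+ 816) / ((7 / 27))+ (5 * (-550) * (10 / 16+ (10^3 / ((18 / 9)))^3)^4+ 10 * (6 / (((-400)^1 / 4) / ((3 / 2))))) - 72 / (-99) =-671386732177734475708008200000000000.00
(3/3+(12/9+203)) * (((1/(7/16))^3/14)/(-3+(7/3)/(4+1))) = -450560/6517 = -69.14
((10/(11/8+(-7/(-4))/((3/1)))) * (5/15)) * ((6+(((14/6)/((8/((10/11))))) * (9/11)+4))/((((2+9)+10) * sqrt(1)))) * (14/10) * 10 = 197800/17061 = 11.59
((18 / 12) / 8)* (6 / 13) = 9 / 104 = 0.09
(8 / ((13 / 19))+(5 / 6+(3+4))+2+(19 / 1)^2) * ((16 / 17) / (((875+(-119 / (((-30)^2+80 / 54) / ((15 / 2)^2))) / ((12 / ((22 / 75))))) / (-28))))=-185915540480 / 16134072513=-11.52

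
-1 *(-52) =52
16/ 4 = 4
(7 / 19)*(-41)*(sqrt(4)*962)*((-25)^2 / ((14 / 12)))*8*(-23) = 54429960000 / 19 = 2864734736.84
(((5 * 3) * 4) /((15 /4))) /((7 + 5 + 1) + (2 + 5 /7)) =56 /55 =1.02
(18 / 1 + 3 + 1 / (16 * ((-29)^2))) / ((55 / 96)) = 1695462 / 46255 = 36.65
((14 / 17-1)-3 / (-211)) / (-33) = 194 / 39457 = 0.00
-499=-499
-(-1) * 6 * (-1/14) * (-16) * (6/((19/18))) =5184/133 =38.98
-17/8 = -2.12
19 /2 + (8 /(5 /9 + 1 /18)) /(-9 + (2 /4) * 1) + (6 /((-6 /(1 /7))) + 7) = 38791 /2618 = 14.82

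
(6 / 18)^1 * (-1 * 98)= -98 / 3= -32.67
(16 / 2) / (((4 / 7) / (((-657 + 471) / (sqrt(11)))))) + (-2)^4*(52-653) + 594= -9022-2604*sqrt(11) / 11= -9807.14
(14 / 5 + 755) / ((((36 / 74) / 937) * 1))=14595649 / 10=1459564.90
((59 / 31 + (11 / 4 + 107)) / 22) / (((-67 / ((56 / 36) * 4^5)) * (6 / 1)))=-4135040 / 205623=-20.11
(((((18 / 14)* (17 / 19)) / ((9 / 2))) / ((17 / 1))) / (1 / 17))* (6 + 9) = 510 / 133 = 3.83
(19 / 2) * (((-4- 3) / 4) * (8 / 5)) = -133 / 5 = -26.60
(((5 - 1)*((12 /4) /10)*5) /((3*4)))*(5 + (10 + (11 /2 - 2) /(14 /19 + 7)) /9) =2329 /756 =3.08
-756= -756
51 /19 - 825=-15624 /19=-822.32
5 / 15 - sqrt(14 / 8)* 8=1 / 3 - 4* sqrt(7)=-10.25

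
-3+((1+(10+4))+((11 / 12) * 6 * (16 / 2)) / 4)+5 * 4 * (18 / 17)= 751 / 17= 44.18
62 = 62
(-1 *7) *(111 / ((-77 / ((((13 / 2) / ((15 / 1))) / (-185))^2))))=169 / 3052500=0.00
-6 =-6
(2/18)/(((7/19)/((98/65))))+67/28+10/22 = 594973/180180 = 3.30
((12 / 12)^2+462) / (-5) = -463 / 5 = -92.60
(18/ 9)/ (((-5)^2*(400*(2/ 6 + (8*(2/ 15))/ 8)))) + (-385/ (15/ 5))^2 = 1037575027/ 63000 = 16469.44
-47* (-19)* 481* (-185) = -79463605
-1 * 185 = -185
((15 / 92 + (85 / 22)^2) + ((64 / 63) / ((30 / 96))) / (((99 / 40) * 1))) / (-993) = -51770317 / 3133830546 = -0.02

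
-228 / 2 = -114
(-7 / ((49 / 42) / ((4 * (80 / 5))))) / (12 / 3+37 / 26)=-3328 / 47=-70.81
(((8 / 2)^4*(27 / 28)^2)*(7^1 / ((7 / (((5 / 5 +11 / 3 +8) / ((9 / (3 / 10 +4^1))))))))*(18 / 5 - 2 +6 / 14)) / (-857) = -25059024 / 7348775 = -3.41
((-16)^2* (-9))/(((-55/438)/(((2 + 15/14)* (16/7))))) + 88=347385448/2695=128899.98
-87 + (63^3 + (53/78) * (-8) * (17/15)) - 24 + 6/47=6871824442/27495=249929.97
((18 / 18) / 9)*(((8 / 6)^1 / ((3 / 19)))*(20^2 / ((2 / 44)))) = 668800 / 81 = 8256.79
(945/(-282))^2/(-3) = -3.74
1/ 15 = 0.07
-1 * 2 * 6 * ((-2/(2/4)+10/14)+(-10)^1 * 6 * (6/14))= 348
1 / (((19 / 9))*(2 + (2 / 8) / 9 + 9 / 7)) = 2268 / 15865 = 0.14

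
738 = 738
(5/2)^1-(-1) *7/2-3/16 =93/16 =5.81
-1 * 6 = -6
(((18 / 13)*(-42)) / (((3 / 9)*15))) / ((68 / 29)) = -5481 / 1105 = -4.96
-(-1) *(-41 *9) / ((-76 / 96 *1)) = 8856 / 19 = 466.11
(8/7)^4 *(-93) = -380928/2401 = -158.65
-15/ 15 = -1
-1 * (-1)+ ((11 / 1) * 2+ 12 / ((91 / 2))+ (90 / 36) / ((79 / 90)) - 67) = -293945 / 7189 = -40.89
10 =10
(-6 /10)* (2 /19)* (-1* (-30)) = -36 /19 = -1.89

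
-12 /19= -0.63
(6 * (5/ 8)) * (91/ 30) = 91/ 8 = 11.38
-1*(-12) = 12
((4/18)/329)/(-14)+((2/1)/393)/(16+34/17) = 1910/8145711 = 0.00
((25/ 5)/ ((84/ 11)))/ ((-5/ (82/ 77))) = -41/ 294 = -0.14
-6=-6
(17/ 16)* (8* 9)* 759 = 116127/ 2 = 58063.50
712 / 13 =54.77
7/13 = 0.54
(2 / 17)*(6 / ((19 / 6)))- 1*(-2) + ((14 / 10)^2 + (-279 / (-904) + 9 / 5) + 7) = 97025573 / 7299800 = 13.29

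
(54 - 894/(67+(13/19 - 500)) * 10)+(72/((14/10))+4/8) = 2426567/19166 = 126.61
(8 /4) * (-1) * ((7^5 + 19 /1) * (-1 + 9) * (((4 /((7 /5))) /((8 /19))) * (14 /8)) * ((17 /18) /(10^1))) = -2717399 /9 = -301933.22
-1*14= -14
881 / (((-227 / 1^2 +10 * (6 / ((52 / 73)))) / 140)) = -400855 / 464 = -863.91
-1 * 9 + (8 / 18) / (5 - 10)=-409 / 45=-9.09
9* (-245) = -2205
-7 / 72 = -0.10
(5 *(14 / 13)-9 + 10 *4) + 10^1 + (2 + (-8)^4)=53877 / 13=4144.38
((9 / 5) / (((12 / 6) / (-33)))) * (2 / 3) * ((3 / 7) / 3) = -99 / 35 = -2.83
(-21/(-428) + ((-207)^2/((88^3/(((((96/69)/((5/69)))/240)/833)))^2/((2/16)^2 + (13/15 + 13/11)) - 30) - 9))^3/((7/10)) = -39128450009185687629781977396493804254818468692348620873678457331510691419072151/38193155028012744060906256232955395655965704088326994466476423741038307621600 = -1024.49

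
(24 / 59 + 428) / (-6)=-12638 / 177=-71.40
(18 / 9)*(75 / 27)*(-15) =-250 / 3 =-83.33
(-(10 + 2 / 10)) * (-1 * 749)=38199 / 5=7639.80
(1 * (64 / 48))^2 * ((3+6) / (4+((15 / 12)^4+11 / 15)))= 61440 / 27551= 2.23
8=8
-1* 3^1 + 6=3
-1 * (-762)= 762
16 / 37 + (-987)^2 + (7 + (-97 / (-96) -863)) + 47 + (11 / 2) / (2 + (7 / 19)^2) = 888548970997 / 912864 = 973364.02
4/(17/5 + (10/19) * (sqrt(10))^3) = -122740/2395671 + 190000 * sqrt(10)/2395671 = 0.20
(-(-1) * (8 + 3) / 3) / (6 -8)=-11 / 6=-1.83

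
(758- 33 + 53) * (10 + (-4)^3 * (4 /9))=-129148 /9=-14349.78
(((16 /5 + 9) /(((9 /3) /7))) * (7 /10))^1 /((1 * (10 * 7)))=427 /1500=0.28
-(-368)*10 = 3680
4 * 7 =28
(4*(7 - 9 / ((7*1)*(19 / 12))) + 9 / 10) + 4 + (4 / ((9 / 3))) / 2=120971 / 3990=30.32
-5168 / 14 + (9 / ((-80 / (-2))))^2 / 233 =-369.14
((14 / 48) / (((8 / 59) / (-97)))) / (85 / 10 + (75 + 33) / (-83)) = -3325063 / 114720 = -28.98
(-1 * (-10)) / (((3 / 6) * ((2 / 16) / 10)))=1600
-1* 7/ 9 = -7/ 9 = -0.78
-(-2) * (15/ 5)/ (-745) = -6/ 745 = -0.01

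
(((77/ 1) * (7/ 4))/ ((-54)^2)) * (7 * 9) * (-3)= -3773/ 432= -8.73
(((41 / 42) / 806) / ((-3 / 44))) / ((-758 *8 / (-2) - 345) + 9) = -451 / 68448744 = -0.00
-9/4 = -2.25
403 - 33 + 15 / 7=2605 / 7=372.14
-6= -6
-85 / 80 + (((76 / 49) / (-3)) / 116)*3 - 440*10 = -100062861 / 22736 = -4401.08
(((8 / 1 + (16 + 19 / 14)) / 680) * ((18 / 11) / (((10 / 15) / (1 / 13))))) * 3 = 5751 / 272272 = 0.02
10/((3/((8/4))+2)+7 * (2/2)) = 20/21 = 0.95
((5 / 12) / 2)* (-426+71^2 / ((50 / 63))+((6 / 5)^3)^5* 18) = 126200081143037 / 97656250000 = 1292.29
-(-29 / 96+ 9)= -835 / 96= -8.70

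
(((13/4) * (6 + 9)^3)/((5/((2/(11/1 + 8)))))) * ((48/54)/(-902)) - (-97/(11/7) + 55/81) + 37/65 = 2769654733/45115785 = 61.39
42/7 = 6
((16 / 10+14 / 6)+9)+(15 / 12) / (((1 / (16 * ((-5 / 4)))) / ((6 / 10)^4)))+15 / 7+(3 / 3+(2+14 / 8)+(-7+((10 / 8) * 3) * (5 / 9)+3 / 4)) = 12.42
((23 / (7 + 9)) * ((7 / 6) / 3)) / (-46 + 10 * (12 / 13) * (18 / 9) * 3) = 2093 / 35136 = 0.06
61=61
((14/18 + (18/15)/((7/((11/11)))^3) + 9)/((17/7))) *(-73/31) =-11021102/1162035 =-9.48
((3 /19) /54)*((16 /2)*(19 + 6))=100 /171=0.58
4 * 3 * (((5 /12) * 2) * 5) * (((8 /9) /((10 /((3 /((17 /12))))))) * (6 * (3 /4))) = 720 /17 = 42.35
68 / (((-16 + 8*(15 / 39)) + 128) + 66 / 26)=884 / 1529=0.58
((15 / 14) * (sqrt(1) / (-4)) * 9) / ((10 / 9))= -243 / 112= -2.17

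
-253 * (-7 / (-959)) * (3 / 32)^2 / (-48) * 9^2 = 61479 / 2244608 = 0.03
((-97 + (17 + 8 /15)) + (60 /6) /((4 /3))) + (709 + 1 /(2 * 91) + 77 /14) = 1754131 /2730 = 642.54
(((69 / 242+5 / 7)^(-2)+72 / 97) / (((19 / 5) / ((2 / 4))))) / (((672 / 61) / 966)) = 850085802325 / 42259975256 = 20.12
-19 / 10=-1.90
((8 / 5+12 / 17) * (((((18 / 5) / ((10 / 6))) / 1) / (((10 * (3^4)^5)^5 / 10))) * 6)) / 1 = 49 / 8450441601508673444849381950246490775401068551328125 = 0.00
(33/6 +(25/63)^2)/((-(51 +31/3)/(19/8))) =-853271/3894912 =-0.22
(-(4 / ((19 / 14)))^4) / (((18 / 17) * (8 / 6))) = -20898304 / 390963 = -53.45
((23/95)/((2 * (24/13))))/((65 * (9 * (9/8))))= 23/230850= 0.00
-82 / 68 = -41 / 34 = -1.21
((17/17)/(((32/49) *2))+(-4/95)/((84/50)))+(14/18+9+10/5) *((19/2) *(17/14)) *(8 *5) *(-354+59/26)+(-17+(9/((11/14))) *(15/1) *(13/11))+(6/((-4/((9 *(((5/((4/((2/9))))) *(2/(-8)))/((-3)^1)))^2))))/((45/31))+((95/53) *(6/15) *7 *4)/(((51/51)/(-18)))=-1911691.76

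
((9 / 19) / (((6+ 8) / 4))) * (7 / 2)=9 / 19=0.47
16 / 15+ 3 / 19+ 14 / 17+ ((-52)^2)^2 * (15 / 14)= 265685915861 / 33915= 7833876.33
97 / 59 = 1.64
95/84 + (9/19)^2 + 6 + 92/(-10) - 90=-13925489/151620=-91.84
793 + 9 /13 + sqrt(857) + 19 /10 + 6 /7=825.72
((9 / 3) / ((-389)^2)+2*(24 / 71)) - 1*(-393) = 4229573484 / 10743791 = 393.68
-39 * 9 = -351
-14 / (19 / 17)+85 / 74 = -15997 / 1406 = -11.38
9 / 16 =0.56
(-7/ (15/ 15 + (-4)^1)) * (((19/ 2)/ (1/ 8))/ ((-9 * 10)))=-1.97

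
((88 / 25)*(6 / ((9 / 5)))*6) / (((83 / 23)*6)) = 3.25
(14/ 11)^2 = 196/ 121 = 1.62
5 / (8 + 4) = 5 / 12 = 0.42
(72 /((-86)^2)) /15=6 /9245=0.00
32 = 32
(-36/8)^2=81/4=20.25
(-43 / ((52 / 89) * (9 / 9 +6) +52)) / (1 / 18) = -11481 / 832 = -13.80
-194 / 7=-27.71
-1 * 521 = -521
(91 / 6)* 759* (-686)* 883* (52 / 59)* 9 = -3263341997916 / 59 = -55310881320.61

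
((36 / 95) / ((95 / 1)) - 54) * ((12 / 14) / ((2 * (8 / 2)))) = -730971 / 126350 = -5.79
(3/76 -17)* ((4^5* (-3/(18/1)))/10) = 82496/285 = 289.46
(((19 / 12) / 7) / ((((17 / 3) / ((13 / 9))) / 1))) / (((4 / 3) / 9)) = 741 / 1904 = 0.39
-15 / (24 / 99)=-495 / 8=-61.88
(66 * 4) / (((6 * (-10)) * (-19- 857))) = 11 / 2190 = 0.01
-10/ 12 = -5/ 6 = -0.83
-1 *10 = -10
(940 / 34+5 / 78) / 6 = 36745 / 7956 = 4.62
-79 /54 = -1.46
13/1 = 13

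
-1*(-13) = 13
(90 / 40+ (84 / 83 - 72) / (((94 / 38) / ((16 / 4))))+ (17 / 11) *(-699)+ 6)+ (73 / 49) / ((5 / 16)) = -49708253473 / 42052780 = -1182.04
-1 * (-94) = 94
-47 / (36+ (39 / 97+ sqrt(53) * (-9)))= 5365943 / 9308292+ 442223 * sqrt(53) / 3102764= 1.61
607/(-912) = -607/912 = -0.67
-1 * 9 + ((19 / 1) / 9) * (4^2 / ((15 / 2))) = -607 / 135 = -4.50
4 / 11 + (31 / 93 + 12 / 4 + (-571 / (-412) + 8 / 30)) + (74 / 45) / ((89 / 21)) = 34713583 / 6050220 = 5.74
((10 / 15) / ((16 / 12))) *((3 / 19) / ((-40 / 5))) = -3 / 304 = -0.01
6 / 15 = 2 / 5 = 0.40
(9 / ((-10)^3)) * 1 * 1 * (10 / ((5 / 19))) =-171 / 500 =-0.34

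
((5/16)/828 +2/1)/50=26501/662400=0.04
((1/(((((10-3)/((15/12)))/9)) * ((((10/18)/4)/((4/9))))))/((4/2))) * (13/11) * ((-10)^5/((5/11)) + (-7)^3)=-51560262/77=-669613.79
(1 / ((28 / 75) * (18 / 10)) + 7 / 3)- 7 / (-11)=1373 / 308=4.46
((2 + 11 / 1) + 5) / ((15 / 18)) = 108 / 5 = 21.60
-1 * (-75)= 75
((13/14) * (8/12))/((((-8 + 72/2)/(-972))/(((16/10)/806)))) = -324/7595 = -0.04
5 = 5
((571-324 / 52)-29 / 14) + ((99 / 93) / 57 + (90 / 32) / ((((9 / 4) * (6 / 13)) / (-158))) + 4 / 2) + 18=99565381 / 643188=154.80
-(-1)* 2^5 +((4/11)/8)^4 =32.00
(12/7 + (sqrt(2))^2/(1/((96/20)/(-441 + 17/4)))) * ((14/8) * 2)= 51738/8735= 5.92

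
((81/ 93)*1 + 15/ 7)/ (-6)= -109/ 217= -0.50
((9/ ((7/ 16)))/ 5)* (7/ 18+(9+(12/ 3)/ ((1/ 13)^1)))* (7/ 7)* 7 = 1768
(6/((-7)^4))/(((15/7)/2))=4/1715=0.00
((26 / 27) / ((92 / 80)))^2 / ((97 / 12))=1081600 / 12469059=0.09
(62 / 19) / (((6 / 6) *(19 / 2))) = 124 / 361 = 0.34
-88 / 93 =-0.95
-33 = -33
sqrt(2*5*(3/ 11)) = sqrt(330)/ 11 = 1.65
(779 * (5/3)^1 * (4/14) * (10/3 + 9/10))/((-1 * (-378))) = 98933/23814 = 4.15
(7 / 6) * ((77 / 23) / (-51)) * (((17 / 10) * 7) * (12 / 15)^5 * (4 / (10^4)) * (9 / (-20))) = 60368 / 1123046875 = 0.00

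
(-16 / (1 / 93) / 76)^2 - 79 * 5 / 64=8713981 / 23104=377.16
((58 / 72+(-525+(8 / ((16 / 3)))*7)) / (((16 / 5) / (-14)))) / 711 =647255 / 204768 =3.16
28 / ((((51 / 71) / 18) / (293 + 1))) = 3506832 / 17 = 206284.24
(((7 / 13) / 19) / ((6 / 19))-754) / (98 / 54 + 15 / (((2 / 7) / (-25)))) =529245 / 920101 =0.58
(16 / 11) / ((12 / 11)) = 4 / 3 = 1.33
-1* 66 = -66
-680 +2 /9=-679.78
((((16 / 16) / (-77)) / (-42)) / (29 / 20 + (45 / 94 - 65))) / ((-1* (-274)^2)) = 235 / 3598658411502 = 0.00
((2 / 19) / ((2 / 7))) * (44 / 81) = 308 / 1539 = 0.20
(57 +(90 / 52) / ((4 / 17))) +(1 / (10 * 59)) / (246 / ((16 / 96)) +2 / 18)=26230369443 / 407583800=64.36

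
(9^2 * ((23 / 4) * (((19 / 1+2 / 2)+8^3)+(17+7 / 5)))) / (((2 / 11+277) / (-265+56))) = -193291.54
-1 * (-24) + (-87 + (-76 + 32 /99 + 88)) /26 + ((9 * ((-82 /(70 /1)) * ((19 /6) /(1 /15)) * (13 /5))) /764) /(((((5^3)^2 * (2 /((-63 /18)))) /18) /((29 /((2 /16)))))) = 421055949913 /19204453125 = 21.92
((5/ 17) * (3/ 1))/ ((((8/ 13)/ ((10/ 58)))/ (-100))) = -24375/ 986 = -24.72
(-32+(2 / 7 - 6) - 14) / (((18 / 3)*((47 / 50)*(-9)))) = 9050 / 8883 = 1.02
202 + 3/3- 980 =-777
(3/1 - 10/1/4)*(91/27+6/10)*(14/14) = 268/135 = 1.99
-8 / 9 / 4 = -0.22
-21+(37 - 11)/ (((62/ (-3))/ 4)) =-807/ 31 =-26.03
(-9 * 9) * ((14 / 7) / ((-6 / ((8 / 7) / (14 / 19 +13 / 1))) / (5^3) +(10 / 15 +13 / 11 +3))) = -50787000 / 1339127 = -37.93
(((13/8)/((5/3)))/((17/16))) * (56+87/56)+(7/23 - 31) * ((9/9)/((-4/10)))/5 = 3731171/54740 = 68.16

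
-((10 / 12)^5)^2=-9765625 / 60466176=-0.16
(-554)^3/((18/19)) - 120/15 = -1615298980/9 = -179477664.44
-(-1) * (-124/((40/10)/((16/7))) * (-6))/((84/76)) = 18848/49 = 384.65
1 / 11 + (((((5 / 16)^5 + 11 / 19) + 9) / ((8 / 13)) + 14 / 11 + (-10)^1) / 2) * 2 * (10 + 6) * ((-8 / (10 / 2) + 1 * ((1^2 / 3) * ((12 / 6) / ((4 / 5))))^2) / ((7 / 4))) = -1952521239587 / 34516500480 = -56.57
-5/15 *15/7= -5/7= -0.71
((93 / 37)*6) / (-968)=-279 / 17908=-0.02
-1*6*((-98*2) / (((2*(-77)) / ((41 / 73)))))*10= -34440 / 803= -42.89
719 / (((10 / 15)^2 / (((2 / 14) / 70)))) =6471 / 1960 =3.30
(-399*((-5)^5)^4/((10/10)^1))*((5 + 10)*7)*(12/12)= -3995418548583984375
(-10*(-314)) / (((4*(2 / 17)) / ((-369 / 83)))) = -4924305 / 166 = -29664.49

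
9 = 9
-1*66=-66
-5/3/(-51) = 5/153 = 0.03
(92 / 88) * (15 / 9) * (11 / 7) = 115 / 42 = 2.74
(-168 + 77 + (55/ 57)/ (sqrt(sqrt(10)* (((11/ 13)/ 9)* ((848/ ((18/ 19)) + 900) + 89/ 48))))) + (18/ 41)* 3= -3677/ 41 + 6* 10^(3/ 4)* sqrt(37003109)/ 4916497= -89.64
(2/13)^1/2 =1/13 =0.08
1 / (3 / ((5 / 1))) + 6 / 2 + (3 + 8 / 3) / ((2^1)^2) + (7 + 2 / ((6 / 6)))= 181 / 12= 15.08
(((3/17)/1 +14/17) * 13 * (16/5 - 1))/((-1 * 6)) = -143/30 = -4.77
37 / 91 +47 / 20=5017 / 1820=2.76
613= 613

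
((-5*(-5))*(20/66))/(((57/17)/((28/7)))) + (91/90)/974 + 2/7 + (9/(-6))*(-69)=1607706227/14249620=112.82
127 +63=190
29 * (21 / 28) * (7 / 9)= 203 / 12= 16.92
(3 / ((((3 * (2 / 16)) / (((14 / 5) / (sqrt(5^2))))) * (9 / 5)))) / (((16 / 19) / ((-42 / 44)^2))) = 6517 / 2420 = 2.69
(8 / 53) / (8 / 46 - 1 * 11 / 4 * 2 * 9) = -368 / 120257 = -0.00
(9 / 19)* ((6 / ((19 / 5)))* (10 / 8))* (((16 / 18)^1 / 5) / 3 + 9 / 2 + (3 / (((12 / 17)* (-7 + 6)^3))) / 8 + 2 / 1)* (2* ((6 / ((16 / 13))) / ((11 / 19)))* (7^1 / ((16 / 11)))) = 35545965 / 77824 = 456.75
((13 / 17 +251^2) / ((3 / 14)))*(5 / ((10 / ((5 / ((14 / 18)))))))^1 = 16065450 / 17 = 945026.47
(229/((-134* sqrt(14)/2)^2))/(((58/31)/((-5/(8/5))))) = -177475/29160544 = -0.01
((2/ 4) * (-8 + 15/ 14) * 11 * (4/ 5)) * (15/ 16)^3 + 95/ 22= -6560555/ 315392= -20.80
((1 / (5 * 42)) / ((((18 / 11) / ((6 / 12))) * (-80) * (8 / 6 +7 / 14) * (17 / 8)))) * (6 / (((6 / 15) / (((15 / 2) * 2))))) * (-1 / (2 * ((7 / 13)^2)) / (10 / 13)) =2197 / 932960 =0.00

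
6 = 6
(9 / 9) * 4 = 4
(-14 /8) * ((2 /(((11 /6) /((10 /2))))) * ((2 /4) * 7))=-735 /22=-33.41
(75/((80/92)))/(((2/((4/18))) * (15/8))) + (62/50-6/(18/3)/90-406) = -19983/50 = -399.66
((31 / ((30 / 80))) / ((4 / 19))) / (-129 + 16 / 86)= -50654 / 16617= -3.05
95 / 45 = 19 / 9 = 2.11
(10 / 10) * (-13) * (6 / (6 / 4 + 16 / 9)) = -1404 / 59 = -23.80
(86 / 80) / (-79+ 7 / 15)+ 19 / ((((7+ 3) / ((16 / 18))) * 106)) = 50447 / 22476240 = 0.00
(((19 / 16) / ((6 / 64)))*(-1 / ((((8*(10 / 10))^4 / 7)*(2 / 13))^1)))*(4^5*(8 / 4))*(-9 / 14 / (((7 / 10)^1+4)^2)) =18525 / 2209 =8.39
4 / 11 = 0.36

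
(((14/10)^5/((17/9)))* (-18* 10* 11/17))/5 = -59900148/903125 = -66.33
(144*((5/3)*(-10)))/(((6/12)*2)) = -2400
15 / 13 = 1.15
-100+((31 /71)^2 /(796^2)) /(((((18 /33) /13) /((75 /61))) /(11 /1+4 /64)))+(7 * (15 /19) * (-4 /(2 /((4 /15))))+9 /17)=-206253279142210347 /2013840954174976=-102.42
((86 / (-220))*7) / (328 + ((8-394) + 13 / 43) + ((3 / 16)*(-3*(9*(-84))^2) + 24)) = 1849 / 217257480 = 0.00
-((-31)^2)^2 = -923521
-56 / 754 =-28 / 377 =-0.07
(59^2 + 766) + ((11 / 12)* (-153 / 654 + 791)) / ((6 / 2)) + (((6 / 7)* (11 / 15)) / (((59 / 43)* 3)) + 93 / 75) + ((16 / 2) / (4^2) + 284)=386881869049 / 81030600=4774.52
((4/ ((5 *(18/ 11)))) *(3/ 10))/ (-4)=-11/ 300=-0.04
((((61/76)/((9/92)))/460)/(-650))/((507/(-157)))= 9577/1127061000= 0.00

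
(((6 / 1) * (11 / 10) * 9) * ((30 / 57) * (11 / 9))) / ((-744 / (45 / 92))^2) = 81675 / 4945413632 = 0.00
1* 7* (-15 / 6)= -35 / 2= -17.50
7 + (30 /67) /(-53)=6.99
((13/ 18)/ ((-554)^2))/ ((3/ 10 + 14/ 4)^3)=1625/ 37892463192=0.00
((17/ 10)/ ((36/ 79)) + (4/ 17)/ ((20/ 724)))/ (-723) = -0.02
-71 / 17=-4.18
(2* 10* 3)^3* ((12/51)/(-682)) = -432000/5797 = -74.52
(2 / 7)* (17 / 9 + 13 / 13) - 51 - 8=-3665 / 63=-58.17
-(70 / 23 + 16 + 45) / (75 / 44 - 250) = 64812 / 251275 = 0.26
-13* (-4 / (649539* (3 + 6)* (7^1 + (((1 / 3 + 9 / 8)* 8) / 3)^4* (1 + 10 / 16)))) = 416 / 17709107031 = 0.00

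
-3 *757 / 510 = -757 / 170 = -4.45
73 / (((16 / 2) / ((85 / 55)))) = 1241 / 88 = 14.10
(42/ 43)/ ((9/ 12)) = 56/ 43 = 1.30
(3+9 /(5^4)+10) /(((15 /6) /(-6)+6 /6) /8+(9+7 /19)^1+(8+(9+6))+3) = 2119488 /5771875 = 0.37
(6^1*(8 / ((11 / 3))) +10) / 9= 254 / 99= 2.57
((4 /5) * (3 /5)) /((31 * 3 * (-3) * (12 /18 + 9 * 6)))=-1 /31775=-0.00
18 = 18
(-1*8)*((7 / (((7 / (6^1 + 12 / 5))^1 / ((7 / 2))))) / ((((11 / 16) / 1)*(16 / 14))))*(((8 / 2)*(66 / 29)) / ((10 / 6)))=-1185408 / 725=-1635.05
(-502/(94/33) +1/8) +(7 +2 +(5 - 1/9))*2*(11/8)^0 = -501953/3384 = -148.33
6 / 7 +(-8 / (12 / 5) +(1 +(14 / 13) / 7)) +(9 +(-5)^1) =731 / 273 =2.68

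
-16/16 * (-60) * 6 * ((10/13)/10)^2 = 2.13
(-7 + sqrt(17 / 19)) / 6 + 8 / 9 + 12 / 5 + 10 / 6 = sqrt(323) / 114 + 341 / 90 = 3.95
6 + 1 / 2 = 6.50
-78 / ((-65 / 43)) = 258 / 5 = 51.60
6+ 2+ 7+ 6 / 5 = 81 / 5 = 16.20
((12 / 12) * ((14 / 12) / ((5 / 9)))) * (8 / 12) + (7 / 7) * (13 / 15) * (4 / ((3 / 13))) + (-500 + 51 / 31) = -672296 / 1395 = -481.93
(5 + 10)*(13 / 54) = 65 / 18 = 3.61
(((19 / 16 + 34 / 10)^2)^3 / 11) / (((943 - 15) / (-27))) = -65972075856968763 / 2675965952000000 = -24.65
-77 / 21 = -11 / 3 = -3.67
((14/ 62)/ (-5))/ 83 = -7/ 12865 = -0.00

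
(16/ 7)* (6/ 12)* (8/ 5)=64/ 35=1.83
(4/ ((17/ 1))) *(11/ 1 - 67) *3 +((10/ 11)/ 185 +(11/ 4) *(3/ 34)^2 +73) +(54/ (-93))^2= 61191310069/ 1808571248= 33.83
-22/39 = -0.56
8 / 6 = 4 / 3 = 1.33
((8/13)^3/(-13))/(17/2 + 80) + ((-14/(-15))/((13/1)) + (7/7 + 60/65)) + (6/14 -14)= -11.58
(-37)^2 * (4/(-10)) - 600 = -5738/5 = -1147.60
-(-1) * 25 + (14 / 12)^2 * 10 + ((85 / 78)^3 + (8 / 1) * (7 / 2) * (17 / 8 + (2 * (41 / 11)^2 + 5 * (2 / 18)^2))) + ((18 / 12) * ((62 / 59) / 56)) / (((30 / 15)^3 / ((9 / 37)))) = 18513108340584553 / 21058730941248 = 879.12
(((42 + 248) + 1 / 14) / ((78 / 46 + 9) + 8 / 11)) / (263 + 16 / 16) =93403 / 971040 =0.10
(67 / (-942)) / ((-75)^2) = -67 / 5298750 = -0.00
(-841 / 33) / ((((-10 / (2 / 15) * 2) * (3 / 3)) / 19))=15979 / 4950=3.23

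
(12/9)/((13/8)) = 32/39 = 0.82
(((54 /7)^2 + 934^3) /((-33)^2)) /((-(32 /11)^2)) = -9981061903 /112896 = -88409.35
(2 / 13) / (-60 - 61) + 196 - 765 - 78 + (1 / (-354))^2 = -127538227055 / 197122068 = -647.00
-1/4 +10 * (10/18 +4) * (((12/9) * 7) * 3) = 45911/36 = 1275.31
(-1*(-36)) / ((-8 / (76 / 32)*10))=-171 / 160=-1.07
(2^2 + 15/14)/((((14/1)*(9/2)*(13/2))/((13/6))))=71/2646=0.03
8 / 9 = 0.89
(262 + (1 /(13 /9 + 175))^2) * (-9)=-5946273081 /2521744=-2358.00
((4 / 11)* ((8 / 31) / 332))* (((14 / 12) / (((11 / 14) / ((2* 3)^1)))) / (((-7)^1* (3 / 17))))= -1904 / 933999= -0.00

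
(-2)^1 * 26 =-52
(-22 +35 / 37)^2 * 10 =6068410 / 1369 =4432.73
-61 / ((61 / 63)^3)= -250047 / 3721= -67.20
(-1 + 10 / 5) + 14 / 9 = 23 / 9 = 2.56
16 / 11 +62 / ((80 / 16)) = 762 / 55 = 13.85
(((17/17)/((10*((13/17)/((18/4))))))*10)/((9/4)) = 34/13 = 2.62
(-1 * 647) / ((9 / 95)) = -6829.44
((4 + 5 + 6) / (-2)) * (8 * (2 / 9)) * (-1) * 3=40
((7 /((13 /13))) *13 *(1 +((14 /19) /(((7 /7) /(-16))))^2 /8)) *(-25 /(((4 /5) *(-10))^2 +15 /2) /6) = -35175 /361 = -97.44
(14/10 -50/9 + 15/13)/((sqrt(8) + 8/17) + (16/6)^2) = -0.29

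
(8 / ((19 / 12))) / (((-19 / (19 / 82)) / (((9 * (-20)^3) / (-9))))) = -384000 / 779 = -492.94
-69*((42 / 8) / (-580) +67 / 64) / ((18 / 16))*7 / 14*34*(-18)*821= 9274970823 / 580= 15991329.01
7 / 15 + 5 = 82 / 15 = 5.47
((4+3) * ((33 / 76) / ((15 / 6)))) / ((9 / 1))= 77 / 570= 0.14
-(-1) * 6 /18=1 /3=0.33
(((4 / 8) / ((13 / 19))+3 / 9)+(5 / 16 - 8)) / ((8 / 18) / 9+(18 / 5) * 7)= -557955 / 2127008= -0.26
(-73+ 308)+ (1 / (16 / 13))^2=60329 / 256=235.66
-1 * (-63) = 63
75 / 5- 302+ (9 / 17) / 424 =-2068687 / 7208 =-287.00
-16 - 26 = -42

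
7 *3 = 21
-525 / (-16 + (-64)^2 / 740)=97125 / 1936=50.17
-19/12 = -1.58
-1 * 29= -29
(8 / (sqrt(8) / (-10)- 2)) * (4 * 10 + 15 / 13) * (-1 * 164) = 17548000 / 637- 1754800 * sqrt(2) / 637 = 23652.02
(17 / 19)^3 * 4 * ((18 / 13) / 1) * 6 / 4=530604 / 89167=5.95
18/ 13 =1.38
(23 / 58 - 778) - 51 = -48059 / 58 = -828.60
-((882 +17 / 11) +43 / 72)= -884.14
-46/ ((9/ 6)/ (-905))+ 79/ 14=1165877/ 42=27758.98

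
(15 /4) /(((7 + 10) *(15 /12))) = 3 /17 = 0.18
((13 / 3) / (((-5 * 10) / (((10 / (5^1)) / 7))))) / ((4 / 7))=-13 / 300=-0.04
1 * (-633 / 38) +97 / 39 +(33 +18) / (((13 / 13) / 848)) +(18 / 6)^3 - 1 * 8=64100693 / 1482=43252.83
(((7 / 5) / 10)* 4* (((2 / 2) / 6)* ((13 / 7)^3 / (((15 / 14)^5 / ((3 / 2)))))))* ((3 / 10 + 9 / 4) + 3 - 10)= -268271276 / 94921875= -2.83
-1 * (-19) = 19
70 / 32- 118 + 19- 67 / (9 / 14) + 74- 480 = -87413 / 144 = -607.03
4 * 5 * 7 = 140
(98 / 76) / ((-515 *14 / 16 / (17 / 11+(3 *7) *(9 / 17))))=-66304 / 1829795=-0.04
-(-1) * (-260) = -260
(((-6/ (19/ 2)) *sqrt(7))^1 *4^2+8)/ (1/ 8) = 64- 1536 *sqrt(7)/ 19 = -149.89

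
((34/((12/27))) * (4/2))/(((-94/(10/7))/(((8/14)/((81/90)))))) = -3400/2303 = -1.48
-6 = -6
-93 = -93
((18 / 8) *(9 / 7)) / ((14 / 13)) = 1053 / 392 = 2.69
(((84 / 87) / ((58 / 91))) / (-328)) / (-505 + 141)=7 / 551696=0.00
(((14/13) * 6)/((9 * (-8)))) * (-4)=14/39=0.36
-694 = -694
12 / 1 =12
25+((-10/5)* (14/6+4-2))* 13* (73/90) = -8962/135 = -66.39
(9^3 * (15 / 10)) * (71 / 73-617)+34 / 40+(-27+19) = -983504339 / 1460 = -673633.11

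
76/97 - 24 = -2252/97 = -23.22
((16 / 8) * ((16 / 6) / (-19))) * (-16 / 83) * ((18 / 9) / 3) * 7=3584 / 14193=0.25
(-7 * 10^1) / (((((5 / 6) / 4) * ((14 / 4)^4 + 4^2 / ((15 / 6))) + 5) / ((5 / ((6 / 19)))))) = -425600 / 14437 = -29.48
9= 9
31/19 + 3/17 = 584/323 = 1.81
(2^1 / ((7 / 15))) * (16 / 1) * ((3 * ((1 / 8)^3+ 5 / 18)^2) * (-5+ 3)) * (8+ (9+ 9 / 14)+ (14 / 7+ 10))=-3447656075 / 3612672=-954.32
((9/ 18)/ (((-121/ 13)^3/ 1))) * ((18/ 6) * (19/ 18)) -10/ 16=-26656901/ 42517464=-0.63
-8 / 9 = -0.89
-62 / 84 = -31 / 42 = -0.74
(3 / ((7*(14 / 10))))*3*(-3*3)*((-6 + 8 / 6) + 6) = -540 / 49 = -11.02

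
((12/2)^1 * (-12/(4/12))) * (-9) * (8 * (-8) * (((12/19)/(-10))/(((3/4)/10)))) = 1990656/19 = 104771.37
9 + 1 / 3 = 28 / 3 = 9.33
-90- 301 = -391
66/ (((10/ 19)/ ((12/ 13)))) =7524/ 65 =115.75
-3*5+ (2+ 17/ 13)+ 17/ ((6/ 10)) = 16.64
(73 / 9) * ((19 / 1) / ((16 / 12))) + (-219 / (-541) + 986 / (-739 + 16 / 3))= 1638138659 / 14288892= 114.64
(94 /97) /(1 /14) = 1316 /97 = 13.57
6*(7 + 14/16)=189/4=47.25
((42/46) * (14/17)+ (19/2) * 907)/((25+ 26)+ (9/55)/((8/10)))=148251202/880923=168.29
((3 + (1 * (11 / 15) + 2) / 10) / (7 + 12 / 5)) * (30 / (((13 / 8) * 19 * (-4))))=-982 / 11609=-0.08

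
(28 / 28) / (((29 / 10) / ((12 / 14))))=60 / 203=0.30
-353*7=-2471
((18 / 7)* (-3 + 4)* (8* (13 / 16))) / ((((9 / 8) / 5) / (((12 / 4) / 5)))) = 312 / 7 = 44.57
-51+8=-43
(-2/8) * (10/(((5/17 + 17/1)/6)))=-85/98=-0.87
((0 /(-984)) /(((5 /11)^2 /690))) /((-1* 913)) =0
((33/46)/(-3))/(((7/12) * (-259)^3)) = 66/2797210619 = 0.00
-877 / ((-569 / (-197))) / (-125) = 2.43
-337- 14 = -351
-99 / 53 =-1.87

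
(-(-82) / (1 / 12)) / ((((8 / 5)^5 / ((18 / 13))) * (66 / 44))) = 86.62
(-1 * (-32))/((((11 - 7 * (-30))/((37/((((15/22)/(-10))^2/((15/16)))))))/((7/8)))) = 626780/663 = 945.37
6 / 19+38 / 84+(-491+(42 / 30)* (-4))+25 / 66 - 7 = -3675444 / 7315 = -502.45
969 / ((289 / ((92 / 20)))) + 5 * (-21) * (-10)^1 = 90561 / 85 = 1065.42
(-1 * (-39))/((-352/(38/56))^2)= 14079/97140736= 0.00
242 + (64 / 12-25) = 667 / 3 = 222.33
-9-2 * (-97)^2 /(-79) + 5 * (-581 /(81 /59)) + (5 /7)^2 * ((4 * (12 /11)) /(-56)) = -45554418724 /24143427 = -1886.82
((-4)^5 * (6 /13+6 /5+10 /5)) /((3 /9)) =-731136 /65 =-11248.25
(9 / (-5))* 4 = -36 / 5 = -7.20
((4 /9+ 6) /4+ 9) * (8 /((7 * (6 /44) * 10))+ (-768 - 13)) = -8278.38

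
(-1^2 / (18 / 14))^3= -343 / 729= -0.47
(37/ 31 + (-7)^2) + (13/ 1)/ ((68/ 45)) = 123943/ 2108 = 58.80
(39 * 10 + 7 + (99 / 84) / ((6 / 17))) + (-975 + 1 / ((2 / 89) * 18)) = -288383 / 504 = -572.19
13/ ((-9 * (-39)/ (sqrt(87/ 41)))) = sqrt(3567)/ 1107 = 0.05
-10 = -10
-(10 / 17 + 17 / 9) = -379 / 153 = -2.48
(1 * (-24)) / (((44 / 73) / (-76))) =33288 / 11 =3026.18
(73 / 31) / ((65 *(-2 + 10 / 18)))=-657 / 26195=-0.03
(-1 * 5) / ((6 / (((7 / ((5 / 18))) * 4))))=-84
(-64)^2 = 4096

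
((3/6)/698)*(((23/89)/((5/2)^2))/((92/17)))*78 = 663/1553050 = 0.00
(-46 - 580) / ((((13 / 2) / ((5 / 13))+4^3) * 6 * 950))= -313 / 230565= -0.00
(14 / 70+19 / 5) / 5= 4 / 5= 0.80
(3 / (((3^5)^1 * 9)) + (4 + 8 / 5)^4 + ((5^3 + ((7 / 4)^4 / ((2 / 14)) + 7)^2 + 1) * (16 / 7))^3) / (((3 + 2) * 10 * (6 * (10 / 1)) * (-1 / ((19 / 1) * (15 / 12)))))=-1121347882523112861575458272541 / 75144747810816000000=-14922505101.04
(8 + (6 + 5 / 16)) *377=86333 / 16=5395.81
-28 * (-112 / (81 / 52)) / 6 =335.54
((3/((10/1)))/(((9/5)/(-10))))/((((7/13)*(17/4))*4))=-65/357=-0.18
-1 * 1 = -1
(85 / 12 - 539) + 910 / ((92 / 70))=44291 / 276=160.47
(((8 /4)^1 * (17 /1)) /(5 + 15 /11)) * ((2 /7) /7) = 374 /1715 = 0.22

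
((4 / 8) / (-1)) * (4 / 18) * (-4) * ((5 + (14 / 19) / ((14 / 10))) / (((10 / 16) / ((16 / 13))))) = 3584 / 741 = 4.84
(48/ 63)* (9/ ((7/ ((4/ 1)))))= 192/ 49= 3.92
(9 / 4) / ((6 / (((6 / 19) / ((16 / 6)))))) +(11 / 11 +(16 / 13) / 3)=34493 / 23712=1.45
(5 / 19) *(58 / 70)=29 / 133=0.22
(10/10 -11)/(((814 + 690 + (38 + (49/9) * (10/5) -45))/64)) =-0.42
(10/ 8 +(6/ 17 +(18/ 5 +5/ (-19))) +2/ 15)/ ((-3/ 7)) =-11.84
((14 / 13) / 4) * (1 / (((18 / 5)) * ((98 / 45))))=25 / 728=0.03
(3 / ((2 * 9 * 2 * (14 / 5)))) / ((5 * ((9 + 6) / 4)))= 1 / 630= 0.00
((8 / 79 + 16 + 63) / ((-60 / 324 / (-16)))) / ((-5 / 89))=-240261552 / 1975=-121651.42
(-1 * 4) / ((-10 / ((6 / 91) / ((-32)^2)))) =3 / 116480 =0.00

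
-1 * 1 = -1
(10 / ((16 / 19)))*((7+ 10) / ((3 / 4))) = 1615 / 6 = 269.17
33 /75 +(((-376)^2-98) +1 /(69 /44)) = 243706409 /1725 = 141279.08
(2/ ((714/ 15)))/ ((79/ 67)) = 335/ 9401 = 0.04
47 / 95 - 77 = -7268 / 95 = -76.51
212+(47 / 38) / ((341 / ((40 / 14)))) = 212.01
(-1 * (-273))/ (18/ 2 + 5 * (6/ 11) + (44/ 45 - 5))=135135/ 3814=35.43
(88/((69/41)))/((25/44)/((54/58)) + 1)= 1428768/43999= 32.47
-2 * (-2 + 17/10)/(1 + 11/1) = 1/20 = 0.05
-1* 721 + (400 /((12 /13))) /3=-5189 /9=-576.56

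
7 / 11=0.64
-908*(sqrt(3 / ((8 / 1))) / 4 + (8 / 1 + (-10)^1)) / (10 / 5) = 908- 227*sqrt(6) / 8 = 838.50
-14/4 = -3.50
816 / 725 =1.13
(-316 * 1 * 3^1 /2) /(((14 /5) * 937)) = -0.18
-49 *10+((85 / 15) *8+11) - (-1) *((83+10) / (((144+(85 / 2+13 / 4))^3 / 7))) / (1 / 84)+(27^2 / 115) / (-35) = -3688503829288 / 8501995425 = -433.84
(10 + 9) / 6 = 3.17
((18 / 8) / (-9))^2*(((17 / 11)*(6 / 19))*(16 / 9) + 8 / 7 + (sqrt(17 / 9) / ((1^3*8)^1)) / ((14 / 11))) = 0.13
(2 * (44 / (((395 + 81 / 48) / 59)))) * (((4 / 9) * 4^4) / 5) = 7733248 / 25965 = 297.83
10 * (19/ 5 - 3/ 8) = 137/ 4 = 34.25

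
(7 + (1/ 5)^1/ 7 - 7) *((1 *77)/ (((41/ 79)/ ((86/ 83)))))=74734/ 17015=4.39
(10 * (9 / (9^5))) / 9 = 10 / 59049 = 0.00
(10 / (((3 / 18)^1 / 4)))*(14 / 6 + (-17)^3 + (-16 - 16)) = -1186240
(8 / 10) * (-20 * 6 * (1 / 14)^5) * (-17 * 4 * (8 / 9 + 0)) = 544 / 50421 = 0.01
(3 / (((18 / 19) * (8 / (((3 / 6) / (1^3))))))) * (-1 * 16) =-19 / 6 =-3.17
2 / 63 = 0.03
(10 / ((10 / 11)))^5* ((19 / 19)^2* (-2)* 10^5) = -32210200000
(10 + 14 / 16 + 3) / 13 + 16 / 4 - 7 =-201 / 104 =-1.93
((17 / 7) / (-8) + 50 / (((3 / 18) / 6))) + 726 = 141439 / 56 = 2525.70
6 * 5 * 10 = 300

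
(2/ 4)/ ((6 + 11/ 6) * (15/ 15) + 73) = 3/ 485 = 0.01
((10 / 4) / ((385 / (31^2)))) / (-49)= -961 / 7546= -0.13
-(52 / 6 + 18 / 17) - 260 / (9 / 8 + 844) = -3459536 / 344811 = -10.03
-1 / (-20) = 1 / 20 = 0.05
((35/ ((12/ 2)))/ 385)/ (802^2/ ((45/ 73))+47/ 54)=45/ 3098959457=0.00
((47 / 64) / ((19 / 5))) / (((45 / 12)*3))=47 / 2736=0.02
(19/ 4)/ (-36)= -19/ 144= -0.13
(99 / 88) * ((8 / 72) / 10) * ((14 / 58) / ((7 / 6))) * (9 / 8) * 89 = 2403 / 9280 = 0.26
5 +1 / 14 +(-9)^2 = 86.07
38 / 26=19 / 13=1.46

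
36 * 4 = 144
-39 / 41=-0.95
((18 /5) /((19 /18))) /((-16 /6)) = -243 /190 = -1.28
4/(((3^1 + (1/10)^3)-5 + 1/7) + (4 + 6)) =28000/57007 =0.49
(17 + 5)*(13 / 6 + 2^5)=2255 / 3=751.67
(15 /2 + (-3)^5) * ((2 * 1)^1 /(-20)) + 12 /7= 3537 /140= 25.26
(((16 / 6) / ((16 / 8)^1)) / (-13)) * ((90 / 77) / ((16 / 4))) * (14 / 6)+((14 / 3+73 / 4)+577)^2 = 7411059503 / 20592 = 359899.94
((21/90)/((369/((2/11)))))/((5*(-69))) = -7/21005325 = -0.00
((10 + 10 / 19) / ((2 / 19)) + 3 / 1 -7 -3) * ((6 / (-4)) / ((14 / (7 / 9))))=-7.75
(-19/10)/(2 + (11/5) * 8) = -19/196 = -0.10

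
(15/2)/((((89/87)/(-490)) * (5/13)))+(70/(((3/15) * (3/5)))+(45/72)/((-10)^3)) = -8756.95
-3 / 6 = -1 / 2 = -0.50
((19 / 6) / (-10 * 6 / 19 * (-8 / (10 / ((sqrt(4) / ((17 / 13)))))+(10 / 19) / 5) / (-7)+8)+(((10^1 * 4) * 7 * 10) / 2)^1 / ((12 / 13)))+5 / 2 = 139802201 / 92000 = 1519.59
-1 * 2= -2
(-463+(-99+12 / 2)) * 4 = -2224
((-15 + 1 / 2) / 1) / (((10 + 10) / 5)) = -29 / 8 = -3.62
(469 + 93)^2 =315844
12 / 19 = 0.63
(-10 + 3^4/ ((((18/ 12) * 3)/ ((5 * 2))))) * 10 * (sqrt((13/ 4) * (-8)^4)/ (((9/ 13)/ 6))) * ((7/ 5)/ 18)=990080 * sqrt(13)/ 27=132214.23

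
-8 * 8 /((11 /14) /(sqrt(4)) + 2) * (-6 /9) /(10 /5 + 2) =896 /201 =4.46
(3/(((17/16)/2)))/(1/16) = 1536/17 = 90.35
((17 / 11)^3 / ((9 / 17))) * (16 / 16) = 83521 / 11979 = 6.97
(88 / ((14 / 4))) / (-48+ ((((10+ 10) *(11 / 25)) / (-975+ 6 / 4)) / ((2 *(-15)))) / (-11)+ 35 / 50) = -51400800 / 96697811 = -0.53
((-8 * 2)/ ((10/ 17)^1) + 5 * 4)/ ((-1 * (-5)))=-36/ 25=-1.44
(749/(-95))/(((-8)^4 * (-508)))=749/197672960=0.00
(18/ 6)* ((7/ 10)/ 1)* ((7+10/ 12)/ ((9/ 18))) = 329/ 10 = 32.90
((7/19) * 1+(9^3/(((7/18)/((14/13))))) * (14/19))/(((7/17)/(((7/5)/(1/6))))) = 37485714/1235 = 30352.80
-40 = -40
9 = 9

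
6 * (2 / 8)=3 / 2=1.50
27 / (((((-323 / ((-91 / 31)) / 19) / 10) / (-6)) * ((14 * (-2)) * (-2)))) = -5265 / 1054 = -5.00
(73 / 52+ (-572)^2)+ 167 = 327352.40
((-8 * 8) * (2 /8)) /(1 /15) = -240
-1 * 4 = -4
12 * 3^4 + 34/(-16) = 7759/8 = 969.88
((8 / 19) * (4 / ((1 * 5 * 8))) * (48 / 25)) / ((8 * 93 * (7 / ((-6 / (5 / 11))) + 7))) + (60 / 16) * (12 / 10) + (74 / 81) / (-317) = 7260447156787 / 1614460632750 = 4.50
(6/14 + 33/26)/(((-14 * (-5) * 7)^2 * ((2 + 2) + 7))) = 309/480680200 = 0.00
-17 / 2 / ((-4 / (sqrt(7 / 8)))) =17 * sqrt(14) / 32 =1.99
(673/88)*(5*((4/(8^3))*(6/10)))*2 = 2019/5632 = 0.36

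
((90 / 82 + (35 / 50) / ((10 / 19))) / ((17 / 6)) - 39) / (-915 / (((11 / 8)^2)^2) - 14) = 19462149531 / 137755567900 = 0.14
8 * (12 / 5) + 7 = 131 / 5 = 26.20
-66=-66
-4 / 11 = -0.36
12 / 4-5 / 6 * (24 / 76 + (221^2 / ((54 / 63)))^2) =-11104238461823 / 4104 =-2705711126.18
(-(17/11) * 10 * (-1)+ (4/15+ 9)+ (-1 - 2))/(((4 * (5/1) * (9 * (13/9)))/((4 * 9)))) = 10752/3575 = 3.01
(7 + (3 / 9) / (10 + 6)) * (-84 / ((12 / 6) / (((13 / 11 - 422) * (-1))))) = -10919811 / 88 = -124088.76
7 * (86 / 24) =301 / 12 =25.08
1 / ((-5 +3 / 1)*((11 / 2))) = -1 / 11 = -0.09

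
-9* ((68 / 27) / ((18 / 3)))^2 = -1156 / 729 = -1.59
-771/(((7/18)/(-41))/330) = 187769340/7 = 26824191.43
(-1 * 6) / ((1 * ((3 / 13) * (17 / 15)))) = -390 / 17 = -22.94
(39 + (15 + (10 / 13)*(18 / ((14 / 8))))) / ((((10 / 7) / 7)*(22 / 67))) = 1321173 / 1430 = 923.90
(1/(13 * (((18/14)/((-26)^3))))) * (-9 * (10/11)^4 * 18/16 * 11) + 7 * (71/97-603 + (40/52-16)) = 127003838878/1678391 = 75670.00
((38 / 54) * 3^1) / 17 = 19 / 153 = 0.12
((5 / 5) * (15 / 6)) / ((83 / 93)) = 2.80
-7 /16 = -0.44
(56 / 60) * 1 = 0.93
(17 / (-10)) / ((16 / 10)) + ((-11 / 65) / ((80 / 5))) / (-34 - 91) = -69057 / 65000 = -1.06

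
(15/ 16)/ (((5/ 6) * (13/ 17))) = 153/ 104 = 1.47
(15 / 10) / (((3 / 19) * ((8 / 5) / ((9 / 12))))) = 285 / 64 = 4.45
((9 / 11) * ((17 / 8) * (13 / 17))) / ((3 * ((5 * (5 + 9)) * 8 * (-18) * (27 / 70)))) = -13 / 114048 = -0.00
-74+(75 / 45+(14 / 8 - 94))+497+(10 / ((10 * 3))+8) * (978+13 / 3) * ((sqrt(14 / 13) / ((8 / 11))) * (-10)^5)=3989 / 12 - 10130312500 * sqrt(182) / 117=-1168079901.52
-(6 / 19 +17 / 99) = -917 / 1881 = -0.49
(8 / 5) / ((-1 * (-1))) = 8 / 5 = 1.60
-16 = -16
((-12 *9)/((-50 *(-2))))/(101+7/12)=-0.01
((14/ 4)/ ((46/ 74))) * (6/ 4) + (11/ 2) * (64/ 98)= 54265/ 4508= 12.04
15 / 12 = 5 / 4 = 1.25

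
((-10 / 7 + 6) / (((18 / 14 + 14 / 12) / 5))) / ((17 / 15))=14400 / 1751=8.22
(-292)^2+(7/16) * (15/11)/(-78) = 390168029/4576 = 85263.99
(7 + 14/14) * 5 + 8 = 48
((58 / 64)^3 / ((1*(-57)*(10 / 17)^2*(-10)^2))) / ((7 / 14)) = -7048421 / 9338880000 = -0.00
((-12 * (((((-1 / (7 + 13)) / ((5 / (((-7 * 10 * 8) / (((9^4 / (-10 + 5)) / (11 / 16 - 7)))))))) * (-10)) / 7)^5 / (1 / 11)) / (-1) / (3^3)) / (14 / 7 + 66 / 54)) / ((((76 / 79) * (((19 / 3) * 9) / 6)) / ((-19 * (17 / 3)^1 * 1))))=485205358441478125 / 321545936061137652928848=0.00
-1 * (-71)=71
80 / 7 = 11.43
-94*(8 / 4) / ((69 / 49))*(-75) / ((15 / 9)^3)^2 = 6715548 / 14375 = 467.17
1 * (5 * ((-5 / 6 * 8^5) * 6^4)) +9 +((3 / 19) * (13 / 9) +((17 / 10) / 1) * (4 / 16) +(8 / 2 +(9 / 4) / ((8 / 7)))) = -1613758321529 / 9120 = -176947184.38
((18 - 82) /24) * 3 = -8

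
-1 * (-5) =5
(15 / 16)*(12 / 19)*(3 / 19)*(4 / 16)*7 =945 / 5776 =0.16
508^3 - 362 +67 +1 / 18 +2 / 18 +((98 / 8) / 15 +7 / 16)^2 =7551142199401 / 57600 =131096218.74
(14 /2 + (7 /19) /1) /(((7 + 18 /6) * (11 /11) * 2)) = 7 /19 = 0.37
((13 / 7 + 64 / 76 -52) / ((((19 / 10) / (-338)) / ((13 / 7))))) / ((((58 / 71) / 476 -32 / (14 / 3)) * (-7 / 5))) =267503306200 / 157626679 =1697.07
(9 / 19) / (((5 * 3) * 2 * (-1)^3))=-3 / 190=-0.02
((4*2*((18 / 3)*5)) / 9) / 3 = 80 / 9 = 8.89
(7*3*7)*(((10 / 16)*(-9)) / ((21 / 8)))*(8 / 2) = -1260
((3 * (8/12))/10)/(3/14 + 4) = 14/295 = 0.05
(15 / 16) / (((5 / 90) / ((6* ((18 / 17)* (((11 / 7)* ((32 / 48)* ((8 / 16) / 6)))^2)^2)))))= 73205 / 11755296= 0.01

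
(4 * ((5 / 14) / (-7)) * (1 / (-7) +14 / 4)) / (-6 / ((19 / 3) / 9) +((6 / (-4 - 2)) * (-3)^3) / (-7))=4465 / 80703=0.06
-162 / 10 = -16.20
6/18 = 1/3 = 0.33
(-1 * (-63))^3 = 250047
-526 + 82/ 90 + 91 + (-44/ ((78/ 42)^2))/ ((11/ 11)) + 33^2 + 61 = 5347484/ 7605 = 703.15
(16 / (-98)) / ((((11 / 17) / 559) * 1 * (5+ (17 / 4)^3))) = -4865536 / 2820587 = -1.73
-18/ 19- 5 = -113/ 19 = -5.95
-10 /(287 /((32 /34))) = -0.03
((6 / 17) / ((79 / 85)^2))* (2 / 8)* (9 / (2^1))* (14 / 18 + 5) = 16575 / 6241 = 2.66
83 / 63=1.32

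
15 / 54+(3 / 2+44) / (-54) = -0.56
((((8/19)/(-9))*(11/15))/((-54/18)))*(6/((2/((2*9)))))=176/285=0.62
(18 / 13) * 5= 90 / 13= 6.92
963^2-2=927367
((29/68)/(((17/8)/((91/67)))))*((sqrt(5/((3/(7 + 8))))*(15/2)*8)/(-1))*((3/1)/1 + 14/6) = -8444800/19363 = -436.13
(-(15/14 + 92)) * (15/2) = -19545/28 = -698.04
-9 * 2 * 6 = -108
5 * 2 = 10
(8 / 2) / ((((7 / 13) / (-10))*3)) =-520 / 21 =-24.76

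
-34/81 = -0.42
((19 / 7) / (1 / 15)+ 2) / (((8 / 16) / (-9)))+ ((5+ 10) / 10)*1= -10743 / 14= -767.36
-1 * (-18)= 18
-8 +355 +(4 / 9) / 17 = 53095 / 153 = 347.03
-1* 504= -504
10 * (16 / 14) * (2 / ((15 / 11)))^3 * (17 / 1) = 612.96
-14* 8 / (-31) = 112 / 31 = 3.61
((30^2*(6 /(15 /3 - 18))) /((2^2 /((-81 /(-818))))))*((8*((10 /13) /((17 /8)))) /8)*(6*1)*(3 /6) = -13122000 /1175057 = -11.17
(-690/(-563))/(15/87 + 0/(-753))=4002/563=7.11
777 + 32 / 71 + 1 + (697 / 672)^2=24993540119 / 32062464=779.53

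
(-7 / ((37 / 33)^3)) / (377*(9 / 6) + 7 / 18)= -205821 / 23452339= -0.01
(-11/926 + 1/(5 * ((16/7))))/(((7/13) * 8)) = 36413/2074240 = 0.02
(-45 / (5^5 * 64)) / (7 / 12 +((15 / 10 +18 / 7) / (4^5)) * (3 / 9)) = -6048 / 15715625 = -0.00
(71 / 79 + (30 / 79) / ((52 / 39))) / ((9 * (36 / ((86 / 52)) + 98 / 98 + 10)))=8041 / 2003598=0.00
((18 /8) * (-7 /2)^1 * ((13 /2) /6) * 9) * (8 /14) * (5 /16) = -13.71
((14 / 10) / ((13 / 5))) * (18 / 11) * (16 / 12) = 168 / 143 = 1.17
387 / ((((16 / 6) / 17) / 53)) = 1046061 / 8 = 130757.62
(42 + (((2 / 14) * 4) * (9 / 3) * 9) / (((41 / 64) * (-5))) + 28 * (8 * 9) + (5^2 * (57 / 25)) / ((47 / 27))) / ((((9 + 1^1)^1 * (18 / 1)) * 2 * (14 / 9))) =140685411 / 37769200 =3.72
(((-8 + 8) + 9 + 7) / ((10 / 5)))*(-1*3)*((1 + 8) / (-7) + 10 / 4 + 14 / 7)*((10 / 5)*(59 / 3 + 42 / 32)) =-45315 / 14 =-3236.79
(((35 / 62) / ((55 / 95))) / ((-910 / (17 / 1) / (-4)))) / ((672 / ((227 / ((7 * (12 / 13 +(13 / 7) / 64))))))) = 146642 / 39707745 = 0.00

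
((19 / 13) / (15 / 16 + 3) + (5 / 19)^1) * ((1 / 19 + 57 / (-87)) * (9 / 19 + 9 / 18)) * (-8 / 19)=485021456 / 3095254071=0.16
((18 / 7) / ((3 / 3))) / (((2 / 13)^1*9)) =13 / 7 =1.86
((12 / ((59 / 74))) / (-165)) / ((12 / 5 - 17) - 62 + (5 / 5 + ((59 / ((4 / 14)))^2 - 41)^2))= -4736 / 94227864835973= -0.00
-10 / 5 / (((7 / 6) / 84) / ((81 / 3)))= -3888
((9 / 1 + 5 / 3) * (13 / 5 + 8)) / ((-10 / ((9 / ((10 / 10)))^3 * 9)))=-1854576 / 25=-74183.04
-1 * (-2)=2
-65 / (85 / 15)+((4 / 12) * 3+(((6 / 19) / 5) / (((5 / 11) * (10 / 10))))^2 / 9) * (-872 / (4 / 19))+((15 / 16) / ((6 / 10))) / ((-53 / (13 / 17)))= -712557550367 / 171190000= -4162.38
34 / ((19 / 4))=136 / 19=7.16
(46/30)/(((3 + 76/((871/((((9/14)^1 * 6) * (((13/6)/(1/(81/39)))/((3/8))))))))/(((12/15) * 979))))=549144596/3218625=170.61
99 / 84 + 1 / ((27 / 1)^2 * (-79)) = 1900475 / 1612548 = 1.18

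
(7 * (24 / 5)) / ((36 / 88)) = 1232 / 15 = 82.13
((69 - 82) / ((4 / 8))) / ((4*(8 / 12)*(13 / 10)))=-7.50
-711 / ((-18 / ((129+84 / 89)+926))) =7424341 / 178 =41709.78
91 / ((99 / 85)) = 7735 / 99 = 78.13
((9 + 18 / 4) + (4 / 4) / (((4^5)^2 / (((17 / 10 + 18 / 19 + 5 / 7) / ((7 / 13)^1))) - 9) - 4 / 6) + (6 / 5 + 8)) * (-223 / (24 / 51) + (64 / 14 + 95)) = -139342571824330701 / 16399623583280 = -8496.69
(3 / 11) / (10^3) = 3 / 11000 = 0.00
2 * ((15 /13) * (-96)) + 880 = 8560 /13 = 658.46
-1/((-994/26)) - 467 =-466.97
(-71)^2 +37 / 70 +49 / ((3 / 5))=1075871 / 210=5123.20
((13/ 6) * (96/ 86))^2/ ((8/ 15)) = 20280/ 1849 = 10.97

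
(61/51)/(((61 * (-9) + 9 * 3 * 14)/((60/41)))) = -1220/119187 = -0.01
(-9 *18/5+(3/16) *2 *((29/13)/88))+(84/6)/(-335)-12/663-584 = -32129788567/52120640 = -616.45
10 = 10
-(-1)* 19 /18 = 19 /18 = 1.06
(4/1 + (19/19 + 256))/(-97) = -261/97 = -2.69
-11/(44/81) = -81/4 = -20.25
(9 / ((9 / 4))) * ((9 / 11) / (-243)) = -4 / 297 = -0.01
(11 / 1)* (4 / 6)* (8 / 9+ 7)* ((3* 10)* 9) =15620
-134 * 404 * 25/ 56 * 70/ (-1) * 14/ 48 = 5921125/ 12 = 493427.08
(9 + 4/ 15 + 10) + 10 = 29.27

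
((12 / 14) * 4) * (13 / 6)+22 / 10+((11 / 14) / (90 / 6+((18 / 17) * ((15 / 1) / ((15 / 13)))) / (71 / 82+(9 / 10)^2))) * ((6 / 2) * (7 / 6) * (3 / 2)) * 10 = 288644611 / 25307380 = 11.41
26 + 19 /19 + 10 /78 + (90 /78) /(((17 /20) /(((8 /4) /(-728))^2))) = 595768489 /21961212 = 27.13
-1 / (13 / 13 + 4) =-1 / 5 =-0.20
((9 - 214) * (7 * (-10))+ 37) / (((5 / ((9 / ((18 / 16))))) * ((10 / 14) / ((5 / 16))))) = 100709 / 10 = 10070.90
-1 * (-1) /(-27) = -1 /27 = -0.04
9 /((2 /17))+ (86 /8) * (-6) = 12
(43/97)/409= 43/39673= 0.00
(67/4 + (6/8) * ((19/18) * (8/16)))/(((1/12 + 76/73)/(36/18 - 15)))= -781027/3940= -198.23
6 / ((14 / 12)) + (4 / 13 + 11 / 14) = 1135 / 182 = 6.24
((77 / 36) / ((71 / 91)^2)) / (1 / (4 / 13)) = 49049 / 45369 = 1.08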